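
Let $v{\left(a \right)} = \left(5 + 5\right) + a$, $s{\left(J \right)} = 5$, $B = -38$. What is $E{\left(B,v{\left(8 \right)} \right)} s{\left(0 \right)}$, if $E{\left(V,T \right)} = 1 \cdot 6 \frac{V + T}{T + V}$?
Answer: $30$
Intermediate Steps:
$v{\left(a \right)} = 10 + a$
$E{\left(V,T \right)} = 6$ ($E{\left(V,T \right)} = 6 \frac{T + V}{T + V} = 6 \cdot 1 = 6$)
$E{\left(B,v{\left(8 \right)} \right)} s{\left(0 \right)} = 6 \cdot 5 = 30$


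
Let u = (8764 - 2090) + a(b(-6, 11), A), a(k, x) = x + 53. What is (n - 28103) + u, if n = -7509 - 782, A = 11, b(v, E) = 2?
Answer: -29656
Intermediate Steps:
n = -8291
a(k, x) = 53 + x
u = 6738 (u = (8764 - 2090) + (53 + 11) = 6674 + 64 = 6738)
(n - 28103) + u = (-8291 - 28103) + 6738 = -36394 + 6738 = -29656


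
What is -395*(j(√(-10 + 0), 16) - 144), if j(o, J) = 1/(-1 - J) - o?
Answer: 967355/17 + 395*I*√10 ≈ 56903.0 + 1249.1*I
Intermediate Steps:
-395*(j(√(-10 + 0), 16) - 144) = -395*((-1 - √(-10 + 0) - 1*16*√(-10 + 0))/(1 + 16) - 144) = -395*((-1 - √(-10) - 1*16*√(-10))/17 - 144) = -395*((-1 - I*√10 - 1*16*I*√10)/17 - 144) = -395*((-1 - I*√10 - 16*I*√10)/17 - 144) = -395*((-1 - 17*I*√10)/17 - 144) = -395*((-1/17 - I*√10) - 144) = -395*(-2449/17 - I*√10) = 967355/17 + 395*I*√10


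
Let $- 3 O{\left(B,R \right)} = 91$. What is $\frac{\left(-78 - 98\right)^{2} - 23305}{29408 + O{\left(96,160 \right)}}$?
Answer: $\frac{23013}{88133} \approx 0.26112$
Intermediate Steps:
$O{\left(B,R \right)} = - \frac{91}{3}$ ($O{\left(B,R \right)} = \left(- \frac{1}{3}\right) 91 = - \frac{91}{3}$)
$\frac{\left(-78 - 98\right)^{2} - 23305}{29408 + O{\left(96,160 \right)}} = \frac{\left(-78 - 98\right)^{2} - 23305}{29408 - \frac{91}{3}} = \frac{\left(-176\right)^{2} - 23305}{\frac{88133}{3}} = \left(30976 - 23305\right) \frac{3}{88133} = 7671 \cdot \frac{3}{88133} = \frac{23013}{88133}$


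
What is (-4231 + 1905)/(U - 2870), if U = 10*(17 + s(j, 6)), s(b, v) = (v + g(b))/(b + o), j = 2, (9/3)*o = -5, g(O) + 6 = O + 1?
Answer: 1163/1305 ≈ 0.89119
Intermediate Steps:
g(O) = -5 + O (g(O) = -6 + (O + 1) = -6 + (1 + O) = -5 + O)
o = -5/3 (o = (⅓)*(-5) = -5/3 ≈ -1.6667)
s(b, v) = (-5 + b + v)/(-5/3 + b) (s(b, v) = (v + (-5 + b))/(b - 5/3) = (-5 + b + v)/(-5/3 + b))
U = 260 (U = 10*(17 + 3*(-5 + 2 + 6)/(-5 + 3*2)) = 10*(17 + 3*3/(-5 + 6)) = 10*(17 + 3*3/1) = 10*(17 + 3*1*3) = 10*(17 + 9) = 10*26 = 260)
(-4231 + 1905)/(U - 2870) = (-4231 + 1905)/(260 - 2870) = -2326/(-2610) = -2326*(-1/2610) = 1163/1305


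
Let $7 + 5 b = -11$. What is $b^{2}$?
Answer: $\frac{324}{25} \approx 12.96$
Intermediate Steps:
$b = - \frac{18}{5}$ ($b = - \frac{7}{5} + \frac{1}{5} \left(-11\right) = - \frac{7}{5} - \frac{11}{5} = - \frac{18}{5} \approx -3.6$)
$b^{2} = \left(- \frac{18}{5}\right)^{2} = \frac{324}{25}$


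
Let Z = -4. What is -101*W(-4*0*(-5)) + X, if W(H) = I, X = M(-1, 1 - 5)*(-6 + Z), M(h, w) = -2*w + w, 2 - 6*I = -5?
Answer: -947/6 ≈ -157.83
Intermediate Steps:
I = 7/6 (I = ⅓ - ⅙*(-5) = ⅓ + ⅚ = 7/6 ≈ 1.1667)
M(h, w) = -w
X = -40 (X = (-(1 - 5))*(-6 - 4) = -1*(-4)*(-10) = 4*(-10) = -40)
W(H) = 7/6
-101*W(-4*0*(-5)) + X = -101*7/6 - 40 = -707/6 - 40 = -947/6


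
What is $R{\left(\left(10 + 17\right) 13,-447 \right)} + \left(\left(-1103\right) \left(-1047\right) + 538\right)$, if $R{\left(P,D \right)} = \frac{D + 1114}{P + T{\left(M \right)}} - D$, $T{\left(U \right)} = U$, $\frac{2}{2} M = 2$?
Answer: $\frac{408007245}{353} \approx 1.1558 \cdot 10^{6}$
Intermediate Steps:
$M = 2$
$R{\left(P,D \right)} = - D + \frac{1114 + D}{2 + P}$ ($R{\left(P,D \right)} = \frac{D + 1114}{P + 2} - D = \frac{1114 + D}{2 + P} - D = - D + \frac{1114 + D}{2 + P}$)
$R{\left(\left(10 + 17\right) 13,-447 \right)} + \left(\left(-1103\right) \left(-1047\right) + 538\right) = \frac{1114 - -447 - - 447 \left(10 + 17\right) 13}{2 + \left(10 + 17\right) 13} + \left(\left(-1103\right) \left(-1047\right) + 538\right) = \frac{1114 + 447 - - 447 \cdot 27 \cdot 13}{2 + 27 \cdot 13} + \left(1154841 + 538\right) = \frac{1114 + 447 - \left(-447\right) 351}{2 + 351} + 1155379 = \frac{1114 + 447 + 156897}{353} + 1155379 = \frac{1}{353} \cdot 158458 + 1155379 = \frac{158458}{353} + 1155379 = \frac{408007245}{353}$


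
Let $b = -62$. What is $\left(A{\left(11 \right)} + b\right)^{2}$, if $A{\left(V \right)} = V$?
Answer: $2601$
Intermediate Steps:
$\left(A{\left(11 \right)} + b\right)^{2} = \left(11 - 62\right)^{2} = \left(-51\right)^{2} = 2601$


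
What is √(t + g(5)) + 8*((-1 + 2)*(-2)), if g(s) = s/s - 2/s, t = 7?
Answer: -16 + √190/5 ≈ -13.243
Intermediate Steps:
g(s) = 1 - 2/s
√(t + g(5)) + 8*((-1 + 2)*(-2)) = √(7 + (-2 + 5)/5) + 8*((-1 + 2)*(-2)) = √(7 + (⅕)*3) + 8*(1*(-2)) = √(7 + ⅗) + 8*(-2) = √(38/5) - 16 = √190/5 - 16 = -16 + √190/5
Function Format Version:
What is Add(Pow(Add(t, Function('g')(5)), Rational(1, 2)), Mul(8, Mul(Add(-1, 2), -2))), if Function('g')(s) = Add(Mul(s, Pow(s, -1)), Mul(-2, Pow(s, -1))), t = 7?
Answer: Add(-16, Mul(Rational(1, 5), Pow(190, Rational(1, 2)))) ≈ -13.243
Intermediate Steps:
Function('g')(s) = Add(1, Mul(-2, Pow(s, -1)))
Add(Pow(Add(t, Function('g')(5)), Rational(1, 2)), Mul(8, Mul(Add(-1, 2), -2))) = Add(Pow(Add(7, Mul(Pow(5, -1), Add(-2, 5))), Rational(1, 2)), Mul(8, Mul(Add(-1, 2), -2))) = Add(Pow(Add(7, Mul(Rational(1, 5), 3)), Rational(1, 2)), Mul(8, Mul(1, -2))) = Add(Pow(Add(7, Rational(3, 5)), Rational(1, 2)), Mul(8, -2)) = Add(Pow(Rational(38, 5), Rational(1, 2)), -16) = Add(Mul(Rational(1, 5), Pow(190, Rational(1, 2))), -16) = Add(-16, Mul(Rational(1, 5), Pow(190, Rational(1, 2))))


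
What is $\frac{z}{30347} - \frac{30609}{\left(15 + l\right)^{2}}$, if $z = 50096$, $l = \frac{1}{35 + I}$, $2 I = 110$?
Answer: $- \frac{7432584447004}{55389374747} \approx -134.19$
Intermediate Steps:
$I = 55$ ($I = \frac{1}{2} \cdot 110 = 55$)
$l = \frac{1}{90}$ ($l = \frac{1}{35 + 55} = \frac{1}{90} \approx 0.011111$)
$\frac{z}{30347} - \frac{30609}{\left(15 + l\right)^{2}} = \frac{50096}{30347} - \frac{30609}{\left(15 + \frac{1}{90}\right)^{2}} = 50096 \cdot \frac{1}{30347} - \frac{30609}{\left(\frac{1351}{90}\right)^{2}} = \frac{50096}{30347} - \frac{30609}{\frac{1825201}{8100}} = \frac{50096}{30347} - \frac{247932900}{1825201} = - \frac{7432584447004}{55389374747}$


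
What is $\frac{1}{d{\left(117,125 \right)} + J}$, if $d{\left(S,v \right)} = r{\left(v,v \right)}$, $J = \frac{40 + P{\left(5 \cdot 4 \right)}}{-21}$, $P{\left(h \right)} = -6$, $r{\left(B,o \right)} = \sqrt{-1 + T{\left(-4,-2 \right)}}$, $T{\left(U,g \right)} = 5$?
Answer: $\frac{21}{8} \approx 2.625$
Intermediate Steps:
$r{\left(B,o \right)} = 2$ ($r{\left(B,o \right)} = \sqrt{-1 + 5} = \sqrt{4} = 2$)
$J = - \frac{34}{21}$ ($J = \frac{40 - 6}{-21} = \left(- \frac{1}{21}\right) 34 = - \frac{34}{21} \approx -1.619$)
$d{\left(S,v \right)} = 2$
$\frac{1}{d{\left(117,125 \right)} + J} = \frac{1}{2 - \frac{34}{21}} = \frac{1}{\frac{8}{21}} = \frac{21}{8}$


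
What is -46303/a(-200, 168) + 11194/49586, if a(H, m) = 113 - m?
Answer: 1148298114/1363615 ≈ 842.10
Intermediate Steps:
-46303/a(-200, 168) + 11194/49586 = -46303/(113 - 1*168) + 11194/49586 = -46303/(113 - 168) + 11194*(1/49586) = -46303/(-55) + 5597/24793 = -46303*(-1/55) + 5597/24793 = 46303/55 + 5597/24793 = 1148298114/1363615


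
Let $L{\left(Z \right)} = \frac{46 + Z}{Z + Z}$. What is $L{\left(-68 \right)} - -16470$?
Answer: $\frac{1119971}{68} \approx 16470.0$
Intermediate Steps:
$L{\left(Z \right)} = \frac{46 + Z}{2 Z}$
$L{\left(-68 \right)} - -16470 = \frac{46 - 68}{2 \left(-68\right)} - -16470 = \frac{1}{2} \left(- \frac{1}{68}\right) \left(-22\right) + 16470 = \frac{11}{68} + 16470 = \frac{1119971}{68}$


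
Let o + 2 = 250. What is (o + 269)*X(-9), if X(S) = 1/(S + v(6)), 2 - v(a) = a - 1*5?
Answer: -517/8 ≈ -64.625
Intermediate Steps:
o = 248 (o = -2 + 250 = 248)
v(a) = 7 - a (v(a) = 2 - (a - 1*5) = 2 - (a - 5) = 2 - (-5 + a) = 2 + (5 - a) = 7 - a)
X(S) = 1/(1 + S) (X(S) = 1/(S + (7 - 1*6)) = 1/(S + (7 - 6)) = 1/(S + 1) = 1/(1 + S))
(o + 269)*X(-9) = (248 + 269)/(1 - 9) = 517/(-8) = 517*(-1/8) = -517/8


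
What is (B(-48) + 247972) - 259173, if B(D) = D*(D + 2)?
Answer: -8993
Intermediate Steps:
B(D) = D*(2 + D)
(B(-48) + 247972) - 259173 = (-48*(2 - 48) + 247972) - 259173 = (-48*(-46) + 247972) - 259173 = (2208 + 247972) - 259173 = 250180 - 259173 = -8993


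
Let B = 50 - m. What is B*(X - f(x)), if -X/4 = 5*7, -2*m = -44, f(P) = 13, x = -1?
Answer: -4284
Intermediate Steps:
m = 22 (m = -1/2*(-44) = 22)
B = 28 (B = 50 - 1*22 = 50 - 22 = 28)
X = -140 (X = -20*7 = -4*35 = -140)
B*(X - f(x)) = 28*(-140 - 1*13) = 28*(-140 - 13) = 28*(-153) = -4284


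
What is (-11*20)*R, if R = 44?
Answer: -9680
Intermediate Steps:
(-11*20)*R = -11*20*44 = -220*44 = -9680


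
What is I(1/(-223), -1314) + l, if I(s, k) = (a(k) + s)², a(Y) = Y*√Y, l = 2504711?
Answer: -112697969950656/49729 + 7884*I*√146/223 ≈ -2.2662e+9 + 427.19*I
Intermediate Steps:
a(Y) = Y^(3/2)
I(s, k) = (s + k^(3/2))² (I(s, k) = (k^(3/2) + s)² = (s + k^(3/2))²)
I(1/(-223), -1314) + l = (1/(-223) + (-1314)^(3/2))² + 2504711 = (-1/223 - 3942*I*√146)² + 2504711 = 2504711 + (-1/223 - 3942*I*√146)²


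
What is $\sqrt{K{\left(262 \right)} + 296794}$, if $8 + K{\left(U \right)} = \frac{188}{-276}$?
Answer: $\frac{\sqrt{1412994903}}{69} \approx 544.78$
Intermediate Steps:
$K{\left(U \right)} = - \frac{599}{69}$ ($K{\left(U \right)} = -8 + \frac{188}{-276} = -8 + 188 \left(- \frac{1}{276}\right) = -8 - \frac{47}{69} = - \frac{599}{69}$)
$\sqrt{K{\left(262 \right)} + 296794} = \sqrt{- \frac{599}{69} + 296794} = \sqrt{\frac{20478187}{69}} = \frac{\sqrt{1412994903}}{69}$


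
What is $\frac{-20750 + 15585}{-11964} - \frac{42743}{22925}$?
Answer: $- \frac{392969627}{274274700} \approx -1.4328$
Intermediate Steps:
$\frac{-20750 + 15585}{-11964} - \frac{42743}{22925} = \left(-5165\right) \left(- \frac{1}{11964}\right) - \frac{42743}{22925} = \frac{5165}{11964} - \frac{42743}{22925} = - \frac{392969627}{274274700}$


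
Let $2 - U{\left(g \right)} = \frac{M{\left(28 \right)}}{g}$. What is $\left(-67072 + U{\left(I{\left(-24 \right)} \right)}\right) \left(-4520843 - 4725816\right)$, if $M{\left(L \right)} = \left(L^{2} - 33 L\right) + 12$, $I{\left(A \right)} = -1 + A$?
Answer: $\frac{15505519050602}{25} \approx 6.2022 \cdot 10^{11}$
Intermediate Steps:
$M{\left(L \right)} = 12 + L^{2} - 33 L$
$U{\left(g \right)} = 2 + \frac{128}{g}$ ($U{\left(g \right)} = 2 - \frac{12 + 28^{2} - 924}{g} = 2 - \frac{12 + 784 - 924}{g} = 2 - - \frac{128}{g} = 2 + \frac{128}{g}$)
$\left(-67072 + U{\left(I{\left(-24 \right)} \right)}\right) \left(-4520843 - 4725816\right) = \left(-67072 + \left(2 + \frac{128}{-1 - 24}\right)\right) \left(-4520843 - 4725816\right) = \left(-67072 + \left(2 + \frac{128}{-25}\right)\right) \left(-9246659\right) = \left(-67072 + \left(2 + 128 \left(- \frac{1}{25}\right)\right)\right) \left(-9246659\right) = \left(-67072 + \left(2 - \frac{128}{25}\right)\right) \left(-9246659\right) = \left(-67072 - \frac{78}{25}\right) \left(-9246659\right) = \left(- \frac{1676878}{25}\right) \left(-9246659\right) = \frac{15505519050602}{25}$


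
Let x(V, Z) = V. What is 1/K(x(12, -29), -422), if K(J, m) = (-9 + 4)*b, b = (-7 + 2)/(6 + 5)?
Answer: 11/25 ≈ 0.44000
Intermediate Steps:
b = -5/11 ≈ -0.45455
K(J, m) = 25/11 (K(J, m) = (-9 + 4)*(-5/11) = -5*(-5/11) = 25/11)
1/K(x(12, -29), -422) = 1/(25/11) = 11/25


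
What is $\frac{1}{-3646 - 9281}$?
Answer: $- \frac{1}{12927} \approx -7.7358 \cdot 10^{-5}$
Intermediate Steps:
$\frac{1}{-3646 - 9281} = \frac{1}{-12927} = - \frac{1}{12927}$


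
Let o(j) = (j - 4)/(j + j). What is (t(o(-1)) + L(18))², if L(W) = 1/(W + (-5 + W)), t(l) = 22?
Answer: 466489/961 ≈ 485.42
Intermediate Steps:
o(j) = (-4 + j)/(2*j) (o(j) = (-4 + j)/((2*j)) = (-4 + j)*(1/(2*j)) = (-4 + j)/(2*j))
L(W) = 1/(-5 + 2*W)
(t(o(-1)) + L(18))² = (22 + 1/(-5 + 2*18))² = (22 + 1/(-5 + 36))² = (22 + 1/31)² = (683/31)² = 466489/961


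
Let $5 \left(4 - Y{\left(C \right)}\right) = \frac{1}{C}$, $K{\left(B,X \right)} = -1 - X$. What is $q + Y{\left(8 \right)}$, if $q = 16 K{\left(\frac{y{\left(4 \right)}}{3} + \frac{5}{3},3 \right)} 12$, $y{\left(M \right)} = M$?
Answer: $- \frac{30561}{40} \approx -764.03$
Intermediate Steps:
$Y{\left(C \right)} = 4 - \frac{1}{5 C}$
$q = -768$ ($q = 16 \left(-1 - 3\right) 12 = 16 \left(-4\right) 12 = \left(-64\right) 12 = -768$)
$q + Y{\left(8 \right)} = -768 + \left(4 - \frac{1}{5 \cdot 8}\right) = -768 + \left(4 - \frac{1}{40}\right) = -768 + \frac{159}{40} = - \frac{30561}{40}$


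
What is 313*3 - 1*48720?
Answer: -47781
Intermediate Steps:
313*3 - 1*48720 = 939 - 48720 = -47781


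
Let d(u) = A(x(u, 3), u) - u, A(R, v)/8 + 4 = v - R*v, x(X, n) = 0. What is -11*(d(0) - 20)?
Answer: 572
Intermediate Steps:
A(R, v) = -32 + 8*v - 8*R*v (A(R, v) = -32 + 8*(v - R*v) = -32 + (8*v - 8*R*v) = -32 + 8*v - 8*R*v)
d(u) = -32 + 7*u (d(u) = (-32 + 8*u - 8*0*u) - u = (-32 + 8*u + 0) - u = (-32 + 8*u) - u = -32 + 7*u)
-11*(d(0) - 20) = -11*((-32 + 7*0) - 20) = -11*((-32 + 0) - 20) = -11*(-32 - 20) = -11*(-52) = 572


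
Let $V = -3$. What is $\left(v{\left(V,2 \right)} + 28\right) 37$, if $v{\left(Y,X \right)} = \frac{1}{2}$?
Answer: $\frac{2109}{2} \approx 1054.5$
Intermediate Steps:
$v{\left(Y,X \right)} = \frac{1}{2}$
$\left(v{\left(V,2 \right)} + 28\right) 37 = \left(\frac{1}{2} + 28\right) 37 = \frac{57}{2} \cdot 37 = \frac{2109}{2}$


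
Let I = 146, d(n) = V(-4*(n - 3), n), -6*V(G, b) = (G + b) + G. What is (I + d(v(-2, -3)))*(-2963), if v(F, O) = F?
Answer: -1241497/3 ≈ -4.1383e+5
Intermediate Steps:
V(G, b) = -G/3 - b/6 (V(G, b) = -((G + b) + G)/6 = -(b + 2*G)/6 = -G/3 - b/6)
d(n) = -4 + 7*n/6 (d(n) = -(-4)*(n - 3)/3 - n/6 = -(-4)*(-3 + n)/3 - n/6 = -(12 - 4*n)/3 - n/6 = (-4 + 4*n/3) - n/6 = -4 + 7*n/6)
(I + d(v(-2, -3)))*(-2963) = (146 + (-4 + (7/6)*(-2)))*(-2963) = (146 + (-4 - 7/3))*(-2963) = (146 - 19/3)*(-2963) = (419/3)*(-2963) = -1241497/3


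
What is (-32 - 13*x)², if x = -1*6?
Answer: 2116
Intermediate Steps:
x = -6
(-32 - 13*x)² = (-32 - 13*(-6))² = (-32 + 78)² = 46² = 2116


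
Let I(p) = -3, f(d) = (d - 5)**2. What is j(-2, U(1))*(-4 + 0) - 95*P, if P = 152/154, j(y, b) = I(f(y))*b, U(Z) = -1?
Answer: -8144/77 ≈ -105.77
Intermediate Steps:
f(d) = (-5 + d)**2
j(y, b) = -3*b
P = 76/77 (P = 152*(1/154) = 76/77 ≈ 0.98701)
j(-2, U(1))*(-4 + 0) - 95*P = (-3*(-1))*(-4 + 0) - 95*76/77 = 3*(-4) - 7220/77 = -12 - 7220/77 = -8144/77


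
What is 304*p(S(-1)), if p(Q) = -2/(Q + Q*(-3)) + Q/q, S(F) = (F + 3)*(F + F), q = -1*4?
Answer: 228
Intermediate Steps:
q = -4
S(F) = 2*F*(3 + F) (S(F) = (3 + F)*(2*F) = 2*F*(3 + F))
p(Q) = 1/Q - Q/4 (p(Q) = -2/(Q + Q*(-3)) + Q/(-4) = -2/(Q - 3*Q) + Q*(-¼) = -2*(-1/(2*Q)) - Q/4 = -(-1)/Q - Q/4 = 1/Q - Q/4)
304*p(S(-1)) = 304*(1/(2*(-1)*(3 - 1)) - (-1)*(3 - 1)/2) = 304*(1/(2*(-1)*2) - (-1)*2/2) = 304*(1/(-4) - ¼*(-4)) = 304*(-¼ + 1) = 304*(¾) = 228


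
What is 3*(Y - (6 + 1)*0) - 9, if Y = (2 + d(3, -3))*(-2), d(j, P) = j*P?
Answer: 33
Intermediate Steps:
d(j, P) = P*j
Y = 14 (Y = (2 - 3*3)*(-2) = (2 - 9)*(-2) = -7*(-2) = 14)
3*(Y - (6 + 1)*0) - 9 = 3*(14 - (6 + 1)*0) - 9 = 3*(14 - 7*0) - 9 = 3*(14 - 1*0) - 9 = 3*(14 + 0) - 9 = 3*14 - 9 = 42 - 9 = 33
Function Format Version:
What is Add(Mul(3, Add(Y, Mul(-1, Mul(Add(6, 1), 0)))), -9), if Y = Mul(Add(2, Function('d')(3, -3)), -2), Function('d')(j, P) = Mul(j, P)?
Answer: 33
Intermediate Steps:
Function('d')(j, P) = Mul(P, j)
Y = 14 (Y = Mul(Add(2, Mul(-3, 3)), -2) = Mul(Add(2, -9), -2) = Mul(-7, -2) = 14)
Add(Mul(3, Add(Y, Mul(-1, Mul(Add(6, 1), 0)))), -9) = Add(Mul(3, Add(14, Mul(-1, Mul(Add(6, 1), 0)))), -9) = Add(Mul(3, Add(14, Mul(-1, Mul(7, 0)))), -9) = Add(Mul(3, Add(14, Mul(-1, 0))), -9) = Add(Mul(3, Add(14, 0)), -9) = Add(Mul(3, 14), -9) = Add(42, -9) = 33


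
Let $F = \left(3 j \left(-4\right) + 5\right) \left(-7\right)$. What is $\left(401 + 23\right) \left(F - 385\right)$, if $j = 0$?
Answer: $-178080$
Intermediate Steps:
$F = -35$ ($F = \left(3 \cdot 0 \left(-4\right) + 5\right) \left(-7\right) = \left(0 \left(-4\right) + 5\right) \left(-7\right) = \left(0 + 5\right) \left(-7\right) = 5 \left(-7\right) = -35$)
$\left(401 + 23\right) \left(F - 385\right) = \left(401 + 23\right) \left(-35 - 385\right) = 424 \left(-420\right) = -178080$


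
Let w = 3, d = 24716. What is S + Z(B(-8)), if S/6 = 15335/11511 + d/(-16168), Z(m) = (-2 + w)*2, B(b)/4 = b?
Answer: 6366755/7754577 ≈ 0.82103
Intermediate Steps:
B(b) = 4*b
Z(m) = 2 (Z(m) = (-2 + 3)*2 = 1*2 = 2)
S = -9142399/7754577 (S = 6*(15335/11511 + 24716/(-16168)) = 6*(15335*(1/11511) + 24716*(-1/16168)) = 6*(15335/11511 - 6179/4042) = 6*(-9142399/46527462) = -9142399/7754577 ≈ -1.1790)
S + Z(B(-8)) = -9142399/7754577 + 2 = 6366755/7754577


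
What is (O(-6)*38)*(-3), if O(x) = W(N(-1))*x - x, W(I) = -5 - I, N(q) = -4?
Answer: -1368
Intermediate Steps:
O(x) = -2*x (O(x) = (-5 - 1*(-4))*x - x = (-5 + 4)*x - x = -x - x = -2*x)
(O(-6)*38)*(-3) = (-2*(-6)*38)*(-3) = (12*38)*(-3) = 456*(-3) = -1368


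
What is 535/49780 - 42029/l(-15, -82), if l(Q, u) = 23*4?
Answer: -26151930/57247 ≈ -456.83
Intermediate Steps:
l(Q, u) = 92
535/49780 - 42029/l(-15, -82) = 535/49780 - 42029/92 = 535*(1/49780) - 42029*1/92 = 107/9956 - 42029/92 = -26151930/57247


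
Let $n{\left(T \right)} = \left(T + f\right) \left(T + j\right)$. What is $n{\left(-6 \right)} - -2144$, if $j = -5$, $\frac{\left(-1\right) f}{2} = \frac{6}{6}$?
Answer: $2232$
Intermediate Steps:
$f = -2$ ($f = - 2 \cdot \frac{6}{6} = - 2 \cdot 6 \cdot \frac{1}{6} = \left(-2\right) 1 = -2$)
$n{\left(T \right)} = \left(-5 + T\right) \left(-2 + T\right)$ ($n{\left(T \right)} = \left(T - 2\right) \left(T - 5\right) = \left(-2 + T\right) \left(-5 + T\right) = \left(-5 + T\right) \left(-2 + T\right)$)
$n{\left(-6 \right)} - -2144 = \left(10 + \left(-6\right)^{2} - -42\right) - -2144 = \left(10 + 36 + 42\right) + 2144 = 88 + 2144 = 2232$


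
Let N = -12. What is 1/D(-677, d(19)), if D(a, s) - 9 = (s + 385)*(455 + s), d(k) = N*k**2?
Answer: 1/15302528 ≈ 6.5349e-8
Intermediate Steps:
d(k) = -12*k**2
D(a, s) = 9 + (385 + s)*(455 + s) (D(a, s) = 9 + (s + 385)*(455 + s) = 9 + (385 + s)*(455 + s))
1/D(-677, d(19)) = 1/(175184 + (-12*19**2)**2 + 840*(-12*19**2)) = 1/(175184 + (-12*361)**2 + 840*(-12*361)) = 1/(175184 + (-4332)**2 + 840*(-4332)) = 1/(175184 + 18766224 - 3638880) = 1/15302528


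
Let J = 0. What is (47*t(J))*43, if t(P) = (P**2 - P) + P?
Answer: 0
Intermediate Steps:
t(P) = P**2
(47*t(J))*43 = (47*0**2)*43 = (47*0)*43 = 0*43 = 0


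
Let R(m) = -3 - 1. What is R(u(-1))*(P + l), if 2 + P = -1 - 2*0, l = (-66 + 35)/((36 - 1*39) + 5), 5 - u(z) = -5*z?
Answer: 74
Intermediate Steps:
u(z) = 5 + 5*z (u(z) = 5 - (-5)*z = 5 + 5*z)
R(m) = -4
l = -31/2 (l = -31/((36 - 39) + 5) = -31/(-3 + 5) = -31/2 ≈ -15.500)
P = -3 (P = -2 + (-1 - 2*0) = -2 + (-1 + 0) = -2 - 1 = -3)
R(u(-1))*(P + l) = -4*(-3 - 31/2) = -4*(-37/2) = 74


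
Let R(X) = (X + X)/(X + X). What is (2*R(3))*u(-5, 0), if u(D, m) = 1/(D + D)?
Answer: -⅕ ≈ -0.20000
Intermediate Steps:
R(X) = 1 (R(X) = (2*X)/((2*X)) = (2*X)*(1/(2*X)) = 1)
u(D, m) = 1/(2*D)
(2*R(3))*u(-5, 0) = (2*1)*((½)/(-5)) = 2*((½)*(-⅕)) = 2*(-⅒) = -⅕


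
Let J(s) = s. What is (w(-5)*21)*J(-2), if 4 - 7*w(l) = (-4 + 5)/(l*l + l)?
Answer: -237/10 ≈ -23.700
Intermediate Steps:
w(l) = 4/7 - 1/(7*(l + l**2)) (w(l) = 4/7 - (-4 + 5)/(7*(l*l + l)) = 4/7 - 1/(7*(l**2 + l)) = 4/7 - 1/(7*(l + l**2)))
(w(-5)*21)*J(-2) = (((1/7)*(-1 + 4*(-5) + 4*(-5)**2)/(-5*(1 - 5)))*21)*(-2) = (((1/7)*(-1/5)*(-1 - 20 + 4*25)/(-4))*21)*(-2) = (((1/7)*(-1/5)*(-1/4)*(-1 - 20 + 100))*21)*(-2) = (((1/7)*(-1/5)*(-1/4)*79)*21)*(-2) = ((79/140)*21)*(-2) = (237/20)*(-2) = -237/10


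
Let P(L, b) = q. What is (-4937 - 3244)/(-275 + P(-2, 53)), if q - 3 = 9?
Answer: 8181/263 ≈ 31.106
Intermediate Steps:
q = 12 (q = 3 + 9 = 12)
P(L, b) = 12
(-4937 - 3244)/(-275 + P(-2, 53)) = (-4937 - 3244)/(-275 + 12) = -8181/(-263) = -8181*(-1/263) = 8181/263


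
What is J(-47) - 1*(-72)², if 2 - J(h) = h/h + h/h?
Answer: -5184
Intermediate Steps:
J(h) = 0 (J(h) = 2 - (h/h + h/h) = 2 - (1 + 1) = 2 - 1*2 = 2 - 2 = 0)
J(-47) - 1*(-72)² = 0 - 1*(-72)² = 0 - 1*5184 = 0 - 5184 = -5184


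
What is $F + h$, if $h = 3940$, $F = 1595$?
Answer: $5535$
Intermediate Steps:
$F + h = 1595 + 3940 = 5535$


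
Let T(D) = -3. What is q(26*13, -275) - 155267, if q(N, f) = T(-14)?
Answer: -155270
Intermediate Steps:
q(N, f) = -3
q(26*13, -275) - 155267 = -3 - 155267 = -155270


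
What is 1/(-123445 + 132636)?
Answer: 1/9191 ≈ 0.00010880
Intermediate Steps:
1/(-123445 + 132636) = 1/9191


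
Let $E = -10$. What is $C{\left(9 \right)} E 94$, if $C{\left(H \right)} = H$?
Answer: $-8460$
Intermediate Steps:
$C{\left(9 \right)} E 94 = 9 \left(-10\right) 94 = \left(-90\right) 94 = -8460$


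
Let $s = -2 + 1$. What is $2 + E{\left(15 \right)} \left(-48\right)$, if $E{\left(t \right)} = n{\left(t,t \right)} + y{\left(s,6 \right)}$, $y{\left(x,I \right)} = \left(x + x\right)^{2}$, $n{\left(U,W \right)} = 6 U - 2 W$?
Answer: $-3070$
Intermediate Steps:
$n{\left(U,W \right)} = - 2 W + 6 U$
$s = -1$
$y{\left(x,I \right)} = 4 x^{2}$ ($y{\left(x,I \right)} = \left(2 x\right)^{2} = 4 x^{2}$)
$E{\left(t \right)} = 4 + 4 t$ ($E{\left(t \right)} = \left(- 2 t + 6 t\right) + 4 \left(-1\right)^{2} = 4 t + 4 \cdot 1 = 4 t + 4 = 4 + 4 t$)
$2 + E{\left(15 \right)} \left(-48\right) = 2 + \left(4 + 4 \cdot 15\right) \left(-48\right) = 2 + \left(4 + 60\right) \left(-48\right) = 2 + 64 \left(-48\right) = 2 - 3072 = -3070$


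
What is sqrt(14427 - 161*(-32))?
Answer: sqrt(19579) ≈ 139.93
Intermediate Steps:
sqrt(14427 - 161*(-32)) = sqrt(14427 + 5152) = sqrt(19579)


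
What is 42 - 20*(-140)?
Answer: 2842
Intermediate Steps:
42 - 20*(-140) = 42 + 2800 = 2842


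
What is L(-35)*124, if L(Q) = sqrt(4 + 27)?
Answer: 124*sqrt(31) ≈ 690.40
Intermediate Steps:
L(Q) = sqrt(31)
L(-35)*124 = sqrt(31)*124 = 124*sqrt(31)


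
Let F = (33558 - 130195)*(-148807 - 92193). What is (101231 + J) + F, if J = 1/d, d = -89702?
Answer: 2089125334557161/89702 ≈ 2.3290e+10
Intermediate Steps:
J = -1/89702 (J = 1/(-89702) = -1/89702 ≈ -1.1148e-5)
F = 23289517000 (F = -96637*(-241000) = 23289517000)
(101231 + J) + F = (101231 - 1/89702) + 23289517000 = 9080623161/89702 + 23289517000 = 2089125334557161/89702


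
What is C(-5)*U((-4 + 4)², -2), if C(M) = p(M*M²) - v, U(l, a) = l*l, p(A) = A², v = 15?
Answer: 0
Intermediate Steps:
U(l, a) = l²
C(M) = -15 + M⁶ (C(M) = (M*M²)² - 1*15 = (M³)² - 15 = M⁶ - 15 = -15 + M⁶)
C(-5)*U((-4 + 4)², -2) = (-15 + (-5)⁶)*((-4 + 4)²)² = (-15 + 15625)*(0²)² = 15610*0² = 15610*0 = 0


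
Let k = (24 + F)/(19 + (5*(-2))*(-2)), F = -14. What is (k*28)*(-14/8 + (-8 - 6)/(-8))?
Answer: 0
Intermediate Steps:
k = 10/39 (k = (24 - 14)/(19 + (5*(-2))*(-2)) = 10/(19 - 10*(-2)) = 10/(19 + 20) = 10/39 ≈ 0.25641)
(k*28)*(-14/8 + (-8 - 6)/(-8)) = ((10/39)*28)*(-14/8 + (-8 - 6)/(-8)) = 280*(-14*1/8 - 14*(-1/8))/39 = 280*(-7/4 + 7/4)/39 = (280/39)*0 = 0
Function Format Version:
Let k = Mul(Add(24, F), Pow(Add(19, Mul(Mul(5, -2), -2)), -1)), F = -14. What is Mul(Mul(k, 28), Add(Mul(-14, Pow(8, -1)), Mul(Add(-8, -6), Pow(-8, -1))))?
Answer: 0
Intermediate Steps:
k = Rational(10, 39) (k = Mul(Add(24, -14), Pow(Add(19, Mul(Mul(5, -2), -2)), -1)) = Mul(10, Pow(Add(19, Mul(-10, -2)), -1)) = Mul(10, Pow(Add(19, 20), -1)) = Mul(10, Pow(39, -1)) = Mul(10, Rational(1, 39)) = Rational(10, 39) ≈ 0.25641)
Mul(Mul(k, 28), Add(Mul(-14, Pow(8, -1)), Mul(Add(-8, -6), Pow(-8, -1)))) = Mul(Mul(Rational(10, 39), 28), Add(Mul(-14, Pow(8, -1)), Mul(Add(-8, -6), Pow(-8, -1)))) = Mul(Rational(280, 39), Add(Mul(-14, Rational(1, 8)), Mul(-14, Rational(-1, 8)))) = Mul(Rational(280, 39), Add(Rational(-7, 4), Rational(7, 4))) = Mul(Rational(280, 39), 0) = 0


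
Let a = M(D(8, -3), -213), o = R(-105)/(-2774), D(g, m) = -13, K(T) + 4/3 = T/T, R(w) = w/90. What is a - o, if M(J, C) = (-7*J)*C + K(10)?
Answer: -322616207/16644 ≈ -19383.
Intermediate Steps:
R(w) = w/90 (R(w) = w*(1/90) = w/90)
K(T) = -1/3 (K(T) = -4/3 + T/T = -4/3 + 1 = -1/3)
o = 7/16644 (o = ((1/90)*(-105))/(-2774) = -7/6*(-1/2774) = 7/16644 ≈ 0.00042057)
M(J, C) = -1/3 - 7*C*J (M(J, C) = (-7*J)*C - 1/3 = -7*C*J - 1/3 = -1/3 - 7*C*J)
a = -58150/3 (a = -1/3 - 7*(-213)*(-13) = -1/3 - 19383 = -58150/3 ≈ -19383.)
a - o = -58150/3 - 1*7/16644 = -58150/3 - 7/16644 = -322616207/16644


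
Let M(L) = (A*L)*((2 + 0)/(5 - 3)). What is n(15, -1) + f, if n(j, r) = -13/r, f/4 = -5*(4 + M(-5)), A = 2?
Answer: 133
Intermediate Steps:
M(L) = 2*L (M(L) = (2*L)*((2 + 0)/(5 - 3)) = (2*L)*(2/2) = (2*L)*(2*(1/2)) = (2*L)*1 = 2*L)
f = 120 (f = 4*(-5*(4 + 2*(-5))) = 4*(-5*(4 - 10)) = 4*(-5*(-6)) = 4*30 = 120)
n(15, -1) + f = -13/(-1) + 120 = -13*(-1) + 120 = 13 + 120 = 133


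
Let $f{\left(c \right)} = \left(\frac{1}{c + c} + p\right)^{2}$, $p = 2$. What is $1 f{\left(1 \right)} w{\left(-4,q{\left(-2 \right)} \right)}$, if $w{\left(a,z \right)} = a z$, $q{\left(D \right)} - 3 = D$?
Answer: $-25$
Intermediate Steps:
$q{\left(D \right)} = 3 + D$
$f{\left(c \right)} = \left(2 + \frac{1}{2 c}\right)^{2}$ ($f{\left(c \right)} = \left(\frac{1}{c + c} + 2\right)^{2} = \left(\frac{1}{2 c} + 2\right)^{2} = \left(2 + \frac{1}{2 c}\right)^{2}$)
$1 f{\left(1 \right)} w{\left(-4,q{\left(-2 \right)} \right)} = 1 \frac{\left(1 + 4 \cdot 1\right)^{2}}{4 \cdot 1} \left(- 4 \left(3 - 2\right)\right) = 1 \cdot \frac{1}{4} \cdot 1 \left(1 + 4\right)^{2} \left(\left(-4\right) 1\right) = 1 \cdot \frac{1}{4} \cdot 1 \cdot 5^{2} \left(-4\right) = 1 \cdot \frac{1}{4} \cdot 1 \cdot 25 \left(-4\right) = 1 \cdot \frac{25}{4} \left(-4\right) = \frac{25}{4} \left(-4\right) = -25$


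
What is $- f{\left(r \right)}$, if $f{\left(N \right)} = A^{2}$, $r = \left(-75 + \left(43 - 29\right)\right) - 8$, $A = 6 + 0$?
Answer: $-36$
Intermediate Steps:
$A = 6$
$r = -69$ ($r = \left(-75 + \left(43 - 29\right)\right) - 8 = \left(-75 + 14\right) - 8 = -61 - 8 = -69$)
$f{\left(N \right)} = 36$ ($f{\left(N \right)} = 6^{2} = 36$)
$- f{\left(r \right)} = \left(-1\right) 36 = -36$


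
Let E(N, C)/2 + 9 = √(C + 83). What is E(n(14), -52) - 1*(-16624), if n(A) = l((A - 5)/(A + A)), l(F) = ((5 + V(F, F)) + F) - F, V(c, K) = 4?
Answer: 16606 + 2*√31 ≈ 16617.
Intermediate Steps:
l(F) = 9 (l(F) = ((5 + 4) + F) - F = (9 + F) - F = 9)
n(A) = 9
E(N, C) = -18 + 2*√(83 + C) (E(N, C) = -18 + 2*√(C + 83) = -18 + 2*√(83 + C))
E(n(14), -52) - 1*(-16624) = (-18 + 2*√(83 - 52)) - 1*(-16624) = (-18 + 2*√31) + 16624 = 16606 + 2*√31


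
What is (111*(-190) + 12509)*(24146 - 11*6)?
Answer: -206630480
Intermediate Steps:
(111*(-190) + 12509)*(24146 - 11*6) = (-21090 + 12509)*(24146 - 66) = -8581*24080 = -206630480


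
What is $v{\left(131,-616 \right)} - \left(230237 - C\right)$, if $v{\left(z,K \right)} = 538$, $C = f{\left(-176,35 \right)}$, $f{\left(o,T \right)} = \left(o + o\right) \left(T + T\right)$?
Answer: $-254339$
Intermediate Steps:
$f{\left(o,T \right)} = 4 T o$ ($f{\left(o,T \right)} = 2 o 2 T = 4 T o$)
$C = -24640$ ($C = 4 \cdot 35 \left(-176\right) = -24640$)
$v{\left(131,-616 \right)} - \left(230237 - C\right) = 538 - \left(230237 - -24640\right) = 538 - \left(230237 + 24640\right) = 538 - 254877 = -254339$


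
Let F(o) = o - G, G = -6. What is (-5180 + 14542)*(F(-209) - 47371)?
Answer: -445387788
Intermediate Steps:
F(o) = 6 + o (F(o) = o - 1*(-6) = o + 6 = 6 + o)
(-5180 + 14542)*(F(-209) - 47371) = (-5180 + 14542)*((6 - 209) - 47371) = 9362*(-203 - 47371) = 9362*(-47574) = -445387788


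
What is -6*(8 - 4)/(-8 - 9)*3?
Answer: 72/17 ≈ 4.2353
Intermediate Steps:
-6*(8 - 4)/(-8 - 9)*3 = -24/(-17)*3 = -24*(-1)/17*3 = -6*(-4/17)*3 = (24/17)*3 = 72/17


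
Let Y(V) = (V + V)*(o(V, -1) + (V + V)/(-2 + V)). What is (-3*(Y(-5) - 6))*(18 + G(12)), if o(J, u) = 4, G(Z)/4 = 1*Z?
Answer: 83556/7 ≈ 11937.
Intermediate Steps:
G(Z) = 4*Z (G(Z) = 4*(1*Z) = 4*Z)
Y(V) = 2*V*(4 + 2*V/(-2 + V)) (Y(V) = (V + V)*(4 + (V + V)/(-2 + V)) = (2*V)*(4 + (2*V)/(-2 + V)) = (2*V)*(4 + 2*V/(-2 + V)) = 2*V*(4 + 2*V/(-2 + V)))
(-3*(Y(-5) - 6))*(18 + G(12)) = (-3*(4*(-5)*(-4 + 3*(-5))/(-2 - 5) - 6))*(18 + 4*12) = (-3*(4*(-5)*(-4 - 15)/(-7) - 6))*(18 + 48) = -3*(4*(-5)*(-1/7)*(-19) - 6)*66 = -3*(-380/7 - 6)*66 = -3*(-422/7)*66 = (1266/7)*66 = 83556/7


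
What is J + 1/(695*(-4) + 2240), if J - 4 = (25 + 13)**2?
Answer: 781919/540 ≈ 1448.0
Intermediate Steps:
J = 1448 (J = 4 + (25 + 13)**2 = 4 + 38**2 = 4 + 1444 = 1448)
J + 1/(695*(-4) + 2240) = 1448 + 1/(695*(-4) + 2240) = 1448 + 1/(-2780 + 2240) = 1448 + 1/(-540) = 1448 - 1/540 = 781919/540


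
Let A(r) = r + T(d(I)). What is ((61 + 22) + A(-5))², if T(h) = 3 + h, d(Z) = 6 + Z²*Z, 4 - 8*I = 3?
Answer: 1984257025/262144 ≈ 7569.3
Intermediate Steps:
I = ⅛ (I = ½ - ⅛*3 = ½ - 3/8 = ⅛ ≈ 0.12500)
d(Z) = 6 + Z³
A(r) = 4609/512 + r (A(r) = r + (3 + (6 + (⅛)³)) = r + (3 + (6 + 1/512)) = r + (3 + 3073/512) = r + 4609/512 = 4609/512 + r)
((61 + 22) + A(-5))² = ((61 + 22) + (4609/512 - 5))² = (83 + 2049/512)² = (44545/512)² = 1984257025/262144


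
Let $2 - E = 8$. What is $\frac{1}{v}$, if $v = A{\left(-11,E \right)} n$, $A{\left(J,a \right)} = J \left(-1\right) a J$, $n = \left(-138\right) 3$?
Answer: $- \frac{1}{300564} \approx -3.3271 \cdot 10^{-6}$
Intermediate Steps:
$n = -414$
$E = -6$ ($E = 2 - 8 = -6$)
$A{\left(J,a \right)} = - a J^{2}$ ($A{\left(J,a \right)} = - J a J = - a J^{2}$)
$v = -300564$ ($v = \left(-1\right) \left(-6\right) \left(-11\right)^{2} \left(-414\right) = \left(-1\right) \left(-6\right) 121 \left(-414\right) = 726 \left(-414\right) = -300564$)
$\frac{1}{v} = \frac{1}{-300564} = - \frac{1}{300564}$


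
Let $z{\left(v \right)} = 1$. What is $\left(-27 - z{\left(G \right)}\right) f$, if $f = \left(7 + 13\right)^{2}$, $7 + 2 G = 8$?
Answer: $-11200$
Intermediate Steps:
$G = \frac{1}{2}$ ($G = - \frac{7}{2} + \frac{1}{2} \cdot 8 = - \frac{7}{2} + 4 = \frac{1}{2} \approx 0.5$)
$f = 400$ ($f = 20^{2} = 400$)
$\left(-27 - z{\left(G \right)}\right) f = \left(-27 - 1\right) 400 = \left(-28\right) 400 = -11200$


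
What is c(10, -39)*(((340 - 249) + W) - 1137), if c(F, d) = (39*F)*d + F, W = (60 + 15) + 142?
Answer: 12600800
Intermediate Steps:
W = 217 (W = 75 + 142 = 217)
c(F, d) = F + 39*F*d (c(F, d) = 39*F*d + F = F + 39*F*d)
c(10, -39)*(((340 - 249) + W) - 1137) = (10*(1 + 39*(-39)))*(((340 - 249) + 217) - 1137) = (10*(1 - 1521))*((91 + 217) - 1137) = (10*(-1520))*(308 - 1137) = -15200*(-829) = 12600800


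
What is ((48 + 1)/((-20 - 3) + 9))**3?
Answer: -343/8 ≈ -42.875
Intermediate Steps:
((48 + 1)/((-20 - 3) + 9))**3 = (49/(-23 + 9))**3 = (49/(-14))**3 = (49*(-1/14))**3 = (-7/2)**3 = -343/8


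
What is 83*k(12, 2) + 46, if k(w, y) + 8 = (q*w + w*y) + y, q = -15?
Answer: -13400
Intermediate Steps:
k(w, y) = -8 + y - 15*w + w*y (k(w, y) = -8 + ((-15*w + w*y) + y) = -8 + (y - 15*w + w*y) = -8 + y - 15*w + w*y)
83*k(12, 2) + 46 = 83*(-8 + 2 - 15*12 + 12*2) + 46 = 83*(-8 + 2 - 180 + 24) + 46 = 83*(-162) + 46 = -13446 + 46 = -13400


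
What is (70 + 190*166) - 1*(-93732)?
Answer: 125342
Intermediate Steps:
(70 + 190*166) - 1*(-93732) = (70 + 31540) + 93732 = 31610 + 93732 = 125342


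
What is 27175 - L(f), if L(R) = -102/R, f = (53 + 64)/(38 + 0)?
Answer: 1061117/39 ≈ 27208.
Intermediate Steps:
f = 117/38 ≈ 3.0789
27175 - L(f) = 27175 - (-102)/117/38 = 27175 - (-102)*38/117 = 27175 - 1*(-1292/39) = 27175 + 1292/39 = 1061117/39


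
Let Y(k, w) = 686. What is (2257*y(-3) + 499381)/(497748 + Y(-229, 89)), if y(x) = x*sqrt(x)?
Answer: 499381/498434 - 6771*I*sqrt(3)/498434 ≈ 1.0019 - 0.023529*I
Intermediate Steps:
y(x) = x**(3/2)
(2257*y(-3) + 499381)/(497748 + Y(-229, 89)) = (2257*(-3)**(3/2) + 499381)/(497748 + 686) = (2257*(-3*I*sqrt(3)) + 499381)/498434 = (-6771*I*sqrt(3) + 499381)*(1/498434) = (499381 - 6771*I*sqrt(3))*(1/498434) = 499381/498434 - 6771*I*sqrt(3)/498434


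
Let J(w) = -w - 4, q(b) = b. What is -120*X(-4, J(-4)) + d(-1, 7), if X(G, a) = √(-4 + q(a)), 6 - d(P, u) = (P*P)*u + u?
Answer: -8 - 240*I ≈ -8.0 - 240.0*I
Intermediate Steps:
d(P, u) = 6 - u - u*P² (d(P, u) = 6 - ((P*P)*u + u) = 6 - (P²*u + u) = 6 - (u*P² + u) = 6 - (u + u*P²) = 6 + (-u - u*P²) = 6 - u - u*P²)
J(w) = -4 - w
X(G, a) = √(-4 + a)
-120*X(-4, J(-4)) + d(-1, 7) = -120*√(-4 + (-4 - 1*(-4))) + (6 - 1*7 - 1*7*(-1)²) = -120*√(-4 + (-4 + 4)) + (6 - 7 - 1*7*1) = -120*√(-4 + 0) + (6 - 7 - 7) = -240*I - 8 = -8 - 240*I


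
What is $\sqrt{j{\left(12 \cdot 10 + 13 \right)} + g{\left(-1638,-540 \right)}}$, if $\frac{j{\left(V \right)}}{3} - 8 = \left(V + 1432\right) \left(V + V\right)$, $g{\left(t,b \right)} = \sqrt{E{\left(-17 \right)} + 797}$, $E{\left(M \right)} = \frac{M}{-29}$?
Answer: $\frac{\sqrt{1050319854 + 87 \sqrt{74530}}}{29} \approx 1117.6$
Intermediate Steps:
$E{\left(M \right)} = - \frac{M}{29}$ ($E{\left(M \right)} = M \left(- \frac{1}{29}\right) = - \frac{M}{29}$)
$g{\left(t,b \right)} = \frac{3 \sqrt{74530}}{29}$ ($g{\left(t,b \right)} = \sqrt{\left(- \frac{1}{29}\right) \left(-17\right) + 797} = \sqrt{\frac{17}{29} + 797} = \sqrt{\frac{23130}{29}} = \frac{3 \sqrt{74530}}{29}$)
$j{\left(V \right)} = 24 + 6 V \left(1432 + V\right)$ ($j{\left(V \right)} = 24 + 3 \left(V + 1432\right) \left(V + V\right) = 24 + 3 \left(1432 + V\right) 2 V = 24 + 3 \cdot 2 V \left(1432 + V\right) = 24 + 6 V \left(1432 + V\right)$)
$\sqrt{j{\left(12 \cdot 10 + 13 \right)} + g{\left(-1638,-540 \right)}} = \sqrt{\left(24 + 6 \left(12 \cdot 10 + 13\right)^{2} + 8592 \left(12 \cdot 10 + 13\right)\right) + \frac{3 \sqrt{74530}}{29}} = \sqrt{\left(24 + 6 \left(120 + 13\right)^{2} + 8592 \left(120 + 13\right)\right) + \frac{3 \sqrt{74530}}{29}} = \sqrt{\left(24 + 6 \cdot 133^{2} + 8592 \cdot 133\right) + \frac{3 \sqrt{74530}}{29}} = \sqrt{\left(24 + 6 \cdot 17689 + 1142736\right) + \frac{3 \sqrt{74530}}{29}} = \sqrt{\left(24 + 106134 + 1142736\right) + \frac{3 \sqrt{74530}}{29}} = \sqrt{1248894 + \frac{3 \sqrt{74530}}{29}}$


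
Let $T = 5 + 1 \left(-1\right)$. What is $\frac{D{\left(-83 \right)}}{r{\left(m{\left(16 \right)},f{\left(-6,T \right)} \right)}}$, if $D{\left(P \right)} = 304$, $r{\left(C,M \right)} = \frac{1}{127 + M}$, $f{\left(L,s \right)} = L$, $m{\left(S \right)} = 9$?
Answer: $36784$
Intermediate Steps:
$T = 4$ ($T = 5 - 1 = 4$)
$\frac{D{\left(-83 \right)}}{r{\left(m{\left(16 \right)},f{\left(-6,T \right)} \right)}} = \frac{304}{\frac{1}{127 - 6}} = \frac{304}{\frac{1}{121}} = 304 \frac{1}{\frac{1}{121}} = 304 \cdot 121 = 36784$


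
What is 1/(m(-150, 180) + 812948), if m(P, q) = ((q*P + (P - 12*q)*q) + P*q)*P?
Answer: 1/71282948 ≈ 1.4029e-8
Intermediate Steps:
m(P, q) = P*(q*(P - 12*q) + 2*P*q) (m(P, q) = ((P*q + q*(P - 12*q)) + P*q)*P = (q*(P - 12*q) + 2*P*q)*P = P*(q*(P - 12*q) + 2*P*q))
1/(m(-150, 180) + 812948) = 1/(3*(-150)*180*(-150 - 4*180) + 812948) = 1/(3*(-150)*180*(-150 - 720) + 812948) = 1/(3*(-150)*180*(-870) + 812948) = 1/(70470000 + 812948) = 1/71282948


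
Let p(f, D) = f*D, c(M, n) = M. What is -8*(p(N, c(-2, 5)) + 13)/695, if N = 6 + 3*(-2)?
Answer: -104/695 ≈ -0.14964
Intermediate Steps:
N = 0 (N = 6 - 6 = 0)
p(f, D) = D*f
-8*(p(N, c(-2, 5)) + 13)/695 = -8*(-2*0 + 13)/695 = -8*(0 + 13)*(1/695) = -8*13*(1/695) = -104*1/695 = -104/695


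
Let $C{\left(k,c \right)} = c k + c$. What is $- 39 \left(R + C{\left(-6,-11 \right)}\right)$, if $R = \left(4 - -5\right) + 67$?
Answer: $-5109$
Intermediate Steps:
$C{\left(k,c \right)} = c + c k$
$R = 76$ ($R = \left(4 + 5\right) + 67 = 9 + 67 = 76$)
$- 39 \left(R + C{\left(-6,-11 \right)}\right) = - 39 \left(76 - 11 \left(1 - 6\right)\right) = - 39 \left(76 - -55\right) = - 39 \left(76 + 55\right) = \left(-39\right) 131 = -5109$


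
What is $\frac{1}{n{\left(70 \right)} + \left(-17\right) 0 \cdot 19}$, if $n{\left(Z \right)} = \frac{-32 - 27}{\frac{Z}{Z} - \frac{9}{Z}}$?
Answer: $- \frac{61}{4130} \approx -0.01477$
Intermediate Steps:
$n{\left(Z \right)} = - \frac{59}{1 - \frac{9}{Z}}$
$\frac{1}{n{\left(70 \right)} + \left(-17\right) 0 \cdot 19} = \frac{1}{\left(-59\right) 70 \frac{1}{-9 + 70} + \left(-17\right) 0 \cdot 19} = \frac{1}{\left(-59\right) 70 \cdot \frac{1}{61} + 0 \cdot 19} = \frac{1}{\left(-59\right) 70 \cdot \frac{1}{61} + 0} = \frac{1}{- \frac{4130}{61} + 0} = \frac{1}{- \frac{4130}{61}} = - \frac{61}{4130}$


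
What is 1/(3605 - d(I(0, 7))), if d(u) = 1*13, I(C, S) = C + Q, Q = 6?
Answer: 1/3592 ≈ 0.00027840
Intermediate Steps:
I(C, S) = 6 + C (I(C, S) = C + 6 = 6 + C)
d(u) = 13
1/(3605 - d(I(0, 7))) = 1/(3605 - 1*13) = 1/(3605 - 13) = 1/3592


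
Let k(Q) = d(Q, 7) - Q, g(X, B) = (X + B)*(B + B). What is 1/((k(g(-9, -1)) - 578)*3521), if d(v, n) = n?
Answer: -1/2080911 ≈ -4.8056e-7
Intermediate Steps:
g(X, B) = 2*B*(B + X) (g(X, B) = (B + X)*(2*B) = 2*B*(B + X))
k(Q) = 7 - Q
1/((k(g(-9, -1)) - 578)*3521) = 1/((7 - 2*(-1)*(-1 - 9)) - 578*3521) = (1/3521)/((7 - 2*(-1)*(-10)) - 578) = (1/3521)/((7 - 1*20) - 578) = (1/3521)/((7 - 20) - 578) = (1/3521)/(-13 - 578) = (1/3521)/(-591) = -1/591*1/3521 = -1/2080911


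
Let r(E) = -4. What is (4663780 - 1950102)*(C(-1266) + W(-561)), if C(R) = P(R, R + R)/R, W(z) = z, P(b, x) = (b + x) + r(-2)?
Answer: -958503633736/633 ≈ -1.5142e+9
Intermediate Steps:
P(b, x) = -4 + b + x (P(b, x) = (b + x) - 4 = -4 + b + x)
C(R) = (-4 + 3*R)/R (C(R) = (-4 + R + (R + R))/R = (-4 + R + 2*R)/R = (-4 + 3*R)/R)
(4663780 - 1950102)*(C(-1266) + W(-561)) = (4663780 - 1950102)*((3 - 4/(-1266)) - 561) = 2713678*((3 - 4*(-1/1266)) - 561) = 2713678*((3 + 2/633) - 561) = 2713678*(1901/633 - 561) = 2713678*(-353212/633) = -958503633736/633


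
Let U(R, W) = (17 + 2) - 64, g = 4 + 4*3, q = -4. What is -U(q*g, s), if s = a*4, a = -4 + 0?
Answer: 45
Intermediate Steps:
a = -4
s = -16 (s = -4*4 = -16)
g = 16 (g = 4 + 12 = 16)
U(R, W) = -45 (U(R, W) = 19 - 64 = -45)
-U(q*g, s) = -1*(-45) = 45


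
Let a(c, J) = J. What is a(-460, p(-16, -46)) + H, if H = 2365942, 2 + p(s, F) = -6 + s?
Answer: 2365918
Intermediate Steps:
p(s, F) = -8 + s (p(s, F) = -2 + (-6 + s) = -8 + s)
a(-460, p(-16, -46)) + H = (-8 - 16) + 2365942 = -24 + 2365942 = 2365918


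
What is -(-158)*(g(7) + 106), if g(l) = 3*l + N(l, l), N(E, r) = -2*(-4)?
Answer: 21330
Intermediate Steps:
N(E, r) = 8
g(l) = 8 + 3*l (g(l) = 3*l + 8 = 8 + 3*l)
-(-158)*(g(7) + 106) = -(-158)*((8 + 3*7) + 106) = -(-158)*((8 + 21) + 106) = -(-158)*(29 + 106) = -(-158)*135 = -1*(-21330) = 21330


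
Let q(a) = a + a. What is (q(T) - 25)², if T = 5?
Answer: 225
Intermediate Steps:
q(a) = 2*a
(q(T) - 25)² = (2*5 - 25)² = (10 - 25)² = (-15)² = 225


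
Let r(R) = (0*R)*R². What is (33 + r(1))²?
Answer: 1089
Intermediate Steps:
r(R) = 0 (r(R) = 0*R² = 0)
(33 + r(1))² = (33 + 0)² = 33² = 1089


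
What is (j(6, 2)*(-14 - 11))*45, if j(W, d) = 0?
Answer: 0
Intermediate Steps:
(j(6, 2)*(-14 - 11))*45 = (0*(-14 - 11))*45 = (0*(-25))*45 = 0*45 = 0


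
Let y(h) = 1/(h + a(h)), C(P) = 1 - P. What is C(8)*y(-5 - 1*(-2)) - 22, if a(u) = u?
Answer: -125/6 ≈ -20.833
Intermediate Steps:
y(h) = 1/(2*h) (y(h) = 1/(h + h) = 1/(2*h))
C(8)*y(-5 - 1*(-2)) - 22 = (1 - 1*8)*(1/(2*(-5 - 1*(-2)))) - 22 = (1 - 8)*(1/(2*(-5 + 2))) - 22 = -7/(2*(-3)) - 22 = -7*(-1)/(2*3) - 22 = -7*(-⅙) - 22 = 7/6 - 22 = -125/6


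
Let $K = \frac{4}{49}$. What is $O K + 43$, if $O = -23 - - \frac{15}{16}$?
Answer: $\frac{8075}{196} \approx 41.199$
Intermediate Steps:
$O = - \frac{353}{16}$ ($O = -23 - \left(-15\right) \frac{1}{16} = -23 - - \frac{15}{16} = -23 + \frac{15}{16} = - \frac{353}{16} \approx -22.063$)
$K = \frac{4}{49}$ ($K = 4 \cdot \frac{1}{49} = \frac{4}{49} \approx 0.081633$)
$O K + 43 = \left(- \frac{353}{16}\right) \frac{4}{49} + 43 = - \frac{353}{196} + 43 = \frac{8075}{196}$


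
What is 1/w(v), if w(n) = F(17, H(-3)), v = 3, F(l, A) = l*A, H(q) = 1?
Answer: 1/17 ≈ 0.058824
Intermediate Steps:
F(l, A) = A*l
w(n) = 17 (w(n) = 1*17 = 17)
1/w(v) = 1/17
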